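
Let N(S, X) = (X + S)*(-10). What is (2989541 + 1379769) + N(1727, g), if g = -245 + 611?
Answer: 4348380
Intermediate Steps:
g = 366
N(S, X) = -10*S - 10*X (N(S, X) = (S + X)*(-10) = -10*S - 10*X)
(2989541 + 1379769) + N(1727, g) = (2989541 + 1379769) + (-10*1727 - 10*366) = 4369310 + (-17270 - 3660) = 4369310 - 20930 = 4348380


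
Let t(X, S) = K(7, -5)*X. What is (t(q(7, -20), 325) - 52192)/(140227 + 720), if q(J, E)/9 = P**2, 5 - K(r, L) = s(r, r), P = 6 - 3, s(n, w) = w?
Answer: -52354/140947 ≈ -0.37144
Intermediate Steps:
P = 3
K(r, L) = 5 - r
q(J, E) = 81 (q(J, E) = 9*3**2 = 9*9 = 81)
t(X, S) = -2*X (t(X, S) = (5 - 1*7)*X = (5 - 7)*X = -2*X)
(t(q(7, -20), 325) - 52192)/(140227 + 720) = (-2*81 - 52192)/(140227 + 720) = (-162 - 52192)/140947 = -52354*1/140947 = -52354/140947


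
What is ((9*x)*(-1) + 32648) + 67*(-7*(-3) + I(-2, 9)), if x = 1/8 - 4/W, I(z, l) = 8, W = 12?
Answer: 276743/8 ≈ 34593.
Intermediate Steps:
x = -5/24 (x = 1/8 - 4/12 = 1*(⅛) - 4*1/12 = ⅛ - ⅓ = -5/24 ≈ -0.20833)
((9*x)*(-1) + 32648) + 67*(-7*(-3) + I(-2, 9)) = ((9*(-5/24))*(-1) + 32648) + 67*(-7*(-3) + 8) = (-15/8*(-1) + 32648) + 67*(21 + 8) = (15/8 + 32648) + 67*29 = 261199/8 + 1943 = 276743/8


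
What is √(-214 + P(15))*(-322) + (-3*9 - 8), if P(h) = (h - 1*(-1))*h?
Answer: -35 - 322*√26 ≈ -1676.9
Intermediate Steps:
P(h) = h*(1 + h) (P(h) = (h + 1)*h = (1 + h)*h = h*(1 + h))
√(-214 + P(15))*(-322) + (-3*9 - 8) = √(-214 + 15*(1 + 15))*(-322) + (-3*9 - 8) = √(-214 + 15*16)*(-322) + (-27 - 8) = √(-214 + 240)*(-322) - 35 = √26*(-322) - 35 = -322*√26 - 35 = -35 - 322*√26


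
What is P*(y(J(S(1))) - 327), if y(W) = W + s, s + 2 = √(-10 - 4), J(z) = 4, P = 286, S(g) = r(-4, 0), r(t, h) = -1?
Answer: -92950 + 286*I*√14 ≈ -92950.0 + 1070.1*I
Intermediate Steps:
S(g) = -1
s = -2 + I*√14 (s = -2 + √(-10 - 4) = -2 + √(-14) = -2 + I*√14 ≈ -2.0 + 3.7417*I)
y(W) = -2 + W + I*√14 (y(W) = W + (-2 + I*√14) = -2 + W + I*√14)
P*(y(J(S(1))) - 327) = 286*((-2 + 4 + I*√14) - 327) = 286*((2 + I*√14) - 327) = 286*(-325 + I*√14) = -92950 + 286*I*√14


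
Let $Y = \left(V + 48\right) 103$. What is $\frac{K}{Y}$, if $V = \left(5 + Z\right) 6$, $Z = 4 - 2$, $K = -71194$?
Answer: $- \frac{35597}{4635} \approx -7.68$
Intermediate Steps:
$Z = 2$
$V = 42$ ($V = \left(5 + 2\right) 6 = 7 \cdot 6 = 42$)
$Y = 9270$ ($Y = \left(42 + 48\right) 103 = 90 \cdot 103 = 9270$)
$\frac{K}{Y} = - \frac{71194}{9270} = \left(-71194\right) \frac{1}{9270} = - \frac{35597}{4635}$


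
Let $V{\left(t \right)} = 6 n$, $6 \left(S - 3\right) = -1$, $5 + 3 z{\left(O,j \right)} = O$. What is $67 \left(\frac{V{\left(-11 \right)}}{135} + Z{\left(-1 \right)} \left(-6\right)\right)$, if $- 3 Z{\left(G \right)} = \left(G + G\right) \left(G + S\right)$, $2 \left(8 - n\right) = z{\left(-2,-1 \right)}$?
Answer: $- \frac{12529}{27} \approx -464.04$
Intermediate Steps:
$z{\left(O,j \right)} = - \frac{5}{3} + \frac{O}{3}$
$S = \frac{17}{6}$ ($S = 3 + \frac{1}{6} \left(-1\right) = 3 - \frac{1}{6} = \frac{17}{6} \approx 2.8333$)
$n = \frac{55}{6}$ ($n = 8 - \frac{- \frac{5}{3} + \frac{1}{3} \left(-2\right)}{2} = 8 - \frac{- \frac{5}{3} - \frac{2}{3}}{2} = 8 - - \frac{7}{6} = 8 + \frac{7}{6} = \frac{55}{6} \approx 9.1667$)
$Z{\left(G \right)} = - \frac{2 G \left(\frac{17}{6} + G\right)}{3}$ ($Z{\left(G \right)} = - \frac{\left(G + G\right) \left(G + \frac{17}{6}\right)}{3} = - \frac{2 G \left(\frac{17}{6} + G\right)}{3}$)
$V{\left(t \right)} = 55$ ($V{\left(t \right)} = 6 \cdot \frac{55}{6} = 55$)
$67 \left(\frac{V{\left(-11 \right)}}{135} + Z{\left(-1 \right)} \left(-6\right)\right) = 67 \left(\frac{55}{135} + \left(- \frac{1}{9}\right) \left(-1\right) \left(17 + 6 \left(-1\right)\right) \left(-6\right)\right) = 67 \left(55 \cdot \frac{1}{135} + \left(- \frac{1}{9}\right) \left(-1\right) \left(17 - 6\right) \left(-6\right)\right) = 67 \left(\frac{11}{27} + \left(- \frac{1}{9}\right) \left(-1\right) 11 \left(-6\right)\right) = 67 \left(\frac{11}{27} + \frac{11}{9} \left(-6\right)\right) = 67 \left(\frac{11}{27} - \frac{22}{3}\right) = 67 \left(- \frac{187}{27}\right) = - \frac{12529}{27}$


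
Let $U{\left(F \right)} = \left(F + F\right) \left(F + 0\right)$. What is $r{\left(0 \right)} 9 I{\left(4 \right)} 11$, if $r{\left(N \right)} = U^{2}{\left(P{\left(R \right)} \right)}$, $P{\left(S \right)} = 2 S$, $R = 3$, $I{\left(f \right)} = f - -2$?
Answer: $3079296$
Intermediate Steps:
$I{\left(f \right)} = 2 + f$ ($I{\left(f \right)} = f + 2 = 2 + f$)
$U{\left(F \right)} = 2 F^{2}$ ($U{\left(F \right)} = 2 F F = 2 F^{2}$)
$r{\left(N \right)} = 5184$ ($r{\left(N \right)} = \left(2 \left(2 \cdot 3\right)^{2}\right)^{2} = \left(2 \cdot 6^{2}\right)^{2} = \left(2 \cdot 36\right)^{2} = 72^{2} = 5184$)
$r{\left(0 \right)} 9 I{\left(4 \right)} 11 = 5184 \cdot 9 \left(2 + 4\right) 11 = 46656 \cdot 6 \cdot 11 = 279936 \cdot 11 = 3079296$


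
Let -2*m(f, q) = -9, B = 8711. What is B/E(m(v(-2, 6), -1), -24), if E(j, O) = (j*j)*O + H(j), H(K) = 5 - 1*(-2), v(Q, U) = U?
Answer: -8711/479 ≈ -18.186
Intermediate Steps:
m(f, q) = 9/2 (m(f, q) = -½*(-9) = 9/2)
H(K) = 7 (H(K) = 5 + 2 = 7)
E(j, O) = 7 + O*j² (E(j, O) = (j*j)*O + 7 = j²*O + 7 = O*j² + 7 = 7 + O*j²)
B/E(m(v(-2, 6), -1), -24) = 8711/(7 - 24*(9/2)²) = 8711/(7 - 24*81/4) = 8711/(7 - 486) = 8711/(-479) = 8711*(-1/479) = -8711/479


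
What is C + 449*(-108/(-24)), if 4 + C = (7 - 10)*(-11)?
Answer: 4099/2 ≈ 2049.5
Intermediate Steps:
C = 29 (C = -4 + (7 - 10)*(-11) = -4 - 3*(-11) = -4 + 33 = 29)
C + 449*(-108/(-24)) = 29 + 449*(-108/(-24)) = 29 + 449*(-108*(-1/24)) = 29 + 449*(9/2) = 29 + 4041/2 = 4099/2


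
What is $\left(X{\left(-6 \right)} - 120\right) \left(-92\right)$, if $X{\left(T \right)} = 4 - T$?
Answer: $10120$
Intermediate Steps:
$\left(X{\left(-6 \right)} - 120\right) \left(-92\right) = \left(\left(4 - -6\right) - 120\right) \left(-92\right) = \left(\left(4 + 6\right) - 120\right) \left(-92\right) = \left(10 - 120\right) \left(-92\right) = \left(-110\right) \left(-92\right) = 10120$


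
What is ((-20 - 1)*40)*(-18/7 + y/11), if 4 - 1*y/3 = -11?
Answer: -14040/11 ≈ -1276.4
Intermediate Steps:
y = 45 (y = 12 - 3*(-11) = 12 + 33 = 45)
((-20 - 1)*40)*(-18/7 + y/11) = ((-20 - 1)*40)*(-18/7 + 45/11) = (-21*40)*(-18*⅐ + 45*(1/11)) = -840*(-18/7 + 45/11) = -840*117/77 = -14040/11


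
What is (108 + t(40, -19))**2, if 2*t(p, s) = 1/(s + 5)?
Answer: 9138529/784 ≈ 11656.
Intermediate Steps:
t(p, s) = 1/(2*(5 + s)) (t(p, s) = 1/(2*(s + 5)) = 1/(2*(5 + s)))
(108 + t(40, -19))**2 = (108 + 1/(2*(5 - 19)))**2 = (108 + (1/2)/(-14))**2 = (108 + (1/2)*(-1/14))**2 = (108 - 1/28)**2 = (3023/28)**2 = 9138529/784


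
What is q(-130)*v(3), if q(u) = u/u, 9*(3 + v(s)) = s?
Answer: -8/3 ≈ -2.6667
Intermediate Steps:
v(s) = -3 + s/9
q(u) = 1
q(-130)*v(3) = 1*(-3 + (⅑)*3) = 1*(-3 + ⅓) = 1*(-8/3) = -8/3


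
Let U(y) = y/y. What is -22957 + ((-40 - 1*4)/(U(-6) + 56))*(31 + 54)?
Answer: -1312289/57 ≈ -23023.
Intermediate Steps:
U(y) = 1
-22957 + ((-40 - 1*4)/(U(-6) + 56))*(31 + 54) = -22957 + ((-40 - 1*4)/(1 + 56))*(31 + 54) = -22957 + ((-40 - 4)/57)*85 = -22957 - 44*1/57*85 = -22957 - 44/57*85 = -22957 - 3740/57 = -1312289/57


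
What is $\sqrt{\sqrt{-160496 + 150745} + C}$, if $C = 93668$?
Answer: $\sqrt{93668 + 7 i \sqrt{199}} \approx 306.05 + 0.161 i$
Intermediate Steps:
$\sqrt{\sqrt{-160496 + 150745} + C} = \sqrt{\sqrt{-160496 + 150745} + 93668} = \sqrt{\sqrt{-9751} + 93668} = \sqrt{7 i \sqrt{199} + 93668} = \sqrt{93668 + 7 i \sqrt{199}}$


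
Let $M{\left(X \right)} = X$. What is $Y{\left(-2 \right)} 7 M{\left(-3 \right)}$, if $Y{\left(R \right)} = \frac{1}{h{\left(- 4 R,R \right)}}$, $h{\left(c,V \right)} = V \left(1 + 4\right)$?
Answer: $\frac{21}{10} \approx 2.1$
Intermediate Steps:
$h{\left(c,V \right)} = 5 V$ ($h{\left(c,V \right)} = V 5 = 5 V$)
$Y{\left(R \right)} = \frac{1}{5 R}$
$Y{\left(-2 \right)} 7 M{\left(-3 \right)} = \frac{1}{5 \left(-2\right)} 7 \left(-3\right) = \frac{1}{5} \left(- \frac{1}{2}\right) 7 \left(-3\right) = \left(- \frac{1}{10}\right) 7 \left(-3\right) = \left(- \frac{7}{10}\right) \left(-3\right) = \frac{21}{10}$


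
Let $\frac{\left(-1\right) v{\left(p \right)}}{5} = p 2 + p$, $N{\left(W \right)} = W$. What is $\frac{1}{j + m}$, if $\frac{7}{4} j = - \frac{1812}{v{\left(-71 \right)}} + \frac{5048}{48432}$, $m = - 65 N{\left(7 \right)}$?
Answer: $- \frac{1074585}{489916921} \approx -0.0021934$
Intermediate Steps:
$v{\left(p \right)} = - 15 p$ ($v{\left(p \right)} = - 5 \left(p 2 + p\right) = - 5 \left(2 p + p\right) = - 5 \cdot 3 p = - 15 p$)
$m = -455$ ($m = \left(-65\right) 7 = -455$)
$j = - \frac{980746}{1074585}$ ($j = \frac{4 \left(- \frac{1812}{\left(-15\right) \left(-71\right)} + \frac{5048}{48432}\right)}{7} = \frac{4 \left(- \frac{1812}{1065} + 5048 \cdot \frac{1}{48432}\right)}{7} = \frac{4 \left(\left(-1812\right) \frac{1}{1065} + \frac{631}{6054}\right)}{7} = \frac{4 \left(- \frac{604}{355} + \frac{631}{6054}\right)}{7} = \frac{4}{7} \left(- \frac{3432611}{2149170}\right) = - \frac{980746}{1074585} \approx -0.91267$)
$\frac{1}{j + m} = \frac{1}{- \frac{980746}{1074585} - 455} = \frac{1}{- \frac{489916921}{1074585}} = - \frac{1074585}{489916921}$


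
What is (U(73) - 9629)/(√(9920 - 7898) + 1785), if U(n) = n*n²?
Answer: 225735860/1061401 - 379388*√2022/3184203 ≈ 207.32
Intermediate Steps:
U(n) = n³
(U(73) - 9629)/(√(9920 - 7898) + 1785) = (73³ - 9629)/(√(9920 - 7898) + 1785) = (389017 - 9629)/(√2022 + 1785) = 379388/(1785 + √2022)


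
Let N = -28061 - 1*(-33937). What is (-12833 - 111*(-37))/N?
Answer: -4363/2938 ≈ -1.4850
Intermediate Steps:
N = 5876 (N = -28061 + 33937 = 5876)
(-12833 - 111*(-37))/N = (-12833 - 111*(-37))/5876 = (-12833 + 4107)*(1/5876) = -8726*1/5876 = -4363/2938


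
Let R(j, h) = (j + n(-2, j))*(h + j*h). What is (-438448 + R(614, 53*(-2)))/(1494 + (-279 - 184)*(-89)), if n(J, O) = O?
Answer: -80491768/42701 ≈ -1885.0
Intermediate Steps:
R(j, h) = 2*j*(h + h*j) (R(j, h) = (j + j)*(h + j*h) = (2*j)*(h + h*j) = 2*j*(h + h*j))
(-438448 + R(614, 53*(-2)))/(1494 + (-279 - 184)*(-89)) = (-438448 + 2*(53*(-2))*614*(1 + 614))/(1494 + (-279 - 184)*(-89)) = (-438448 + 2*(-106)*614*615)/(1494 - 463*(-89)) = (-438448 - 80053320)/(1494 + 41207) = -80491768/42701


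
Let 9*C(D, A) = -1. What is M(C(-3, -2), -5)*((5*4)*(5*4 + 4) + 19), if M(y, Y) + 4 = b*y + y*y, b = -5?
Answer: -138722/81 ≈ -1712.6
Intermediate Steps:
C(D, A) = -⅑ (C(D, A) = (⅑)*(-1) = -⅑)
M(y, Y) = -4 + y² - 5*y (M(y, Y) = -4 + (-5*y + y*y) = -4 + (-5*y + y²) = -4 + (y² - 5*y) = -4 + y² - 5*y)
M(C(-3, -2), -5)*((5*4)*(5*4 + 4) + 19) = (-4 + (-⅑)² - 5*(-⅑))*((5*4)*(5*4 + 4) + 19) = (-4 + 1/81 + 5/9)*(20*(20 + 4) + 19) = -278*(20*24 + 19)/81 = -278*(480 + 19)/81 = -278/81*499 = -138722/81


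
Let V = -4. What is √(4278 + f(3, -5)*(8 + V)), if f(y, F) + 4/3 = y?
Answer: √38562/3 ≈ 65.457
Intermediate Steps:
f(y, F) = -4/3 + y
√(4278 + f(3, -5)*(8 + V)) = √(4278 + (-4/3 + 3)*(8 - 4)) = √(4278 + (5/3)*4) = √(4278 + 20/3) = √(12854/3) = √38562/3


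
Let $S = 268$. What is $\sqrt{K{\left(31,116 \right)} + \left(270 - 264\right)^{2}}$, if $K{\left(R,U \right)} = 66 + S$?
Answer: $\sqrt{370} \approx 19.235$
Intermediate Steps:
$K{\left(R,U \right)} = 334$ ($K{\left(R,U \right)} = 66 + 268 = 334$)
$\sqrt{K{\left(31,116 \right)} + \left(270 - 264\right)^{2}} = \sqrt{334 + \left(270 - 264\right)^{2}} = \sqrt{334 + 6^{2}} = \sqrt{334 + 36} = \sqrt{370}$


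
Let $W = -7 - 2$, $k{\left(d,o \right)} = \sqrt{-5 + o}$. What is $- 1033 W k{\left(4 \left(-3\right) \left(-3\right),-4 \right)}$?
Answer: $27891 i \approx 27891.0 i$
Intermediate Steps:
$W = -9$ ($W = -7 - 2 = -9$)
$- 1033 W k{\left(4 \left(-3\right) \left(-3\right),-4 \right)} = - 1033 \left(- 9 \sqrt{-5 - 4}\right) = - 1033 \left(- 9 \sqrt{-9}\right) = - 1033 \left(- 9 \cdot 3 i\right) = - 1033 \left(- 27 i\right) = 27891 i$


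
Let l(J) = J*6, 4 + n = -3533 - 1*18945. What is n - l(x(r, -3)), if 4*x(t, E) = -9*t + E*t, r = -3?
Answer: -22536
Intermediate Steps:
x(t, E) = -9*t/4 + E*t/4 (x(t, E) = (-9*t + E*t)/4 = -9*t/4 + E*t/4)
n = -22482 (n = -4 + (-3533 - 1*18945) = -4 + (-3533 - 18945) = -4 - 22478 = -22482)
l(J) = 6*J
n - l(x(r, -3)) = -22482 - 6*(¼)*(-3)*(-9 - 3) = -22482 - 6*(¼)*(-3)*(-12) = -22482 - 6*9 = -22482 - 1*54 = -22482 - 54 = -22536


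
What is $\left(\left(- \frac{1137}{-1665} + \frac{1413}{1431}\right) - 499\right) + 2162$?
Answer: $\frac{48966277}{29415} \approx 1664.7$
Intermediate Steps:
$\left(\left(- \frac{1137}{-1665} + \frac{1413}{1431}\right) - 499\right) + 2162 = \left(\left(\left(-1137\right) \left(- \frac{1}{1665}\right) + 1413 \cdot \frac{1}{1431}\right) - 499\right) + 2162 = \left(\left(\frac{379}{555} + \frac{157}{159}\right) - 499\right) + 2162 = \left(\frac{49132}{29415} - 499\right) + 2162 = - \frac{14628953}{29415} + 2162 = \frac{48966277}{29415}$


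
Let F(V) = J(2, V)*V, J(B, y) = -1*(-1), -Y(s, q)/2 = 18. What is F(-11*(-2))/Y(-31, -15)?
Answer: -11/18 ≈ -0.61111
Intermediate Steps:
Y(s, q) = -36 (Y(s, q) = -2*18 = -36)
J(B, y) = 1
F(V) = V (F(V) = 1*V = V)
F(-11*(-2))/Y(-31, -15) = -11*(-2)/(-36) = 22*(-1/36) = -11/18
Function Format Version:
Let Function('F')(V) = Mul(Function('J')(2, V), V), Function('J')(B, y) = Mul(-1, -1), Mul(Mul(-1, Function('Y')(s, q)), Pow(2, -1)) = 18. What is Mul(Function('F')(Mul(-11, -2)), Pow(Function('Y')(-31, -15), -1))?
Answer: Rational(-11, 18) ≈ -0.61111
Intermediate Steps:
Function('Y')(s, q) = -36 (Function('Y')(s, q) = Mul(-2, 18) = -36)
Function('J')(B, y) = 1
Function('F')(V) = V (Function('F')(V) = Mul(1, V) = V)
Mul(Function('F')(Mul(-11, -2)), Pow(Function('Y')(-31, -15), -1)) = Mul(Mul(-11, -2), Pow(-36, -1)) = Mul(22, Rational(-1, 36)) = Rational(-11, 18)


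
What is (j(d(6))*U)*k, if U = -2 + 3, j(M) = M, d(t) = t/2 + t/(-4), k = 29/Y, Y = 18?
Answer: 29/12 ≈ 2.4167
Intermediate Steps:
k = 29/18 ≈ 1.6111
d(t) = t/4 (d(t) = t*(1/2) + t*(-1/4) = t/2 - t/4 = t/4)
U = 1
(j(d(6))*U)*k = (((1/4)*6)*1)*(29/18) = ((3/2)*1)*(29/18) = (3/2)*(29/18) = 29/12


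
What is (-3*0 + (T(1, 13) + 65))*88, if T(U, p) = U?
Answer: 5808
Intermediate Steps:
(-3*0 + (T(1, 13) + 65))*88 = (-3*0 + (1 + 65))*88 = (0 + 66)*88 = 66*88 = 5808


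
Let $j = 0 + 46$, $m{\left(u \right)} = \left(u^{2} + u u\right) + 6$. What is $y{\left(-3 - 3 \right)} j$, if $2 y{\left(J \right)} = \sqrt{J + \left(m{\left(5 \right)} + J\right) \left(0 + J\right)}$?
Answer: $69 i \sqrt{34} \approx 402.34 i$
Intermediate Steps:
$m{\left(u \right)} = 6 + 2 u^{2}$ ($m{\left(u \right)} = \left(u^{2} + u^{2}\right) + 6 = 2 u^{2} + 6 = 6 + 2 u^{2}$)
$j = 46$
$y{\left(J \right)} = \frac{\sqrt{J + J \left(56 + J\right)}}{2}$ ($y{\left(J \right)} = \frac{\sqrt{J + \left(\left(6 + 2 \cdot 5^{2}\right) + J\right) \left(0 + J\right)}}{2} = \frac{\sqrt{J + \left(\left(6 + 2 \cdot 25\right) + J\right) J}}{2} = \frac{\sqrt{J + \left(\left(6 + 50\right) + J\right) J}}{2} = \frac{\sqrt{J + \left(56 + J\right) J}}{2} = \frac{\sqrt{J + J \left(56 + J\right)}}{2}$)
$y{\left(-3 - 3 \right)} j = \frac{\sqrt{\left(-3 - 3\right) \left(57 - 6\right)}}{2} \cdot 46 = \frac{\sqrt{- 6 \left(57 - 6\right)}}{2} \cdot 46 = \frac{\sqrt{\left(-6\right) 51}}{2} \cdot 46 = \frac{\sqrt{-306}}{2} \cdot 46 = \frac{3 i \sqrt{34}}{2} \cdot 46 = 69 i \sqrt{34}$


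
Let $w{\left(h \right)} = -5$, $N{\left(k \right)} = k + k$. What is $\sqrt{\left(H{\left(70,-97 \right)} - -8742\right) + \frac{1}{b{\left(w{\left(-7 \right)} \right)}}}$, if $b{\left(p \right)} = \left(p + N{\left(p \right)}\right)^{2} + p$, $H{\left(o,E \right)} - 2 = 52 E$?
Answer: $\frac{\sqrt{44770055}}{110} \approx 60.828$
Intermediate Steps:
$H{\left(o,E \right)} = 2 + 52 E$
$N{\left(k \right)} = 2 k$
$b{\left(p \right)} = p + 9 p^{2}$ ($b{\left(p \right)} = \left(p + 2 p\right)^{2} + p = \left(3 p\right)^{2} + p = 9 p^{2} + p = p + 9 p^{2}$)
$\sqrt{\left(H{\left(70,-97 \right)} - -8742\right) + \frac{1}{b{\left(w{\left(-7 \right)} \right)}}} = \sqrt{\left(\left(2 + 52 \left(-97\right)\right) - -8742\right) + \frac{1}{\left(-5\right) \left(1 + 9 \left(-5\right)\right)}} = \sqrt{\left(\left(2 - 5044\right) + 8742\right) + \frac{1}{\left(-5\right) \left(1 - 45\right)}} = \sqrt{\left(-5042 + 8742\right) + \frac{1}{\left(-5\right) \left(-44\right)}} = \sqrt{3700 + \frac{1}{220}} = \sqrt{\frac{814001}{220}} = \frac{\sqrt{44770055}}{110}$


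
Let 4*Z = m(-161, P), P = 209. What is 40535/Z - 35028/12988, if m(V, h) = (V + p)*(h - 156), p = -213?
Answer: -1871791/172091 ≈ -10.877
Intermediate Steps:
m(V, h) = (-213 + V)*(-156 + h) (m(V, h) = (V - 213)*(h - 156) = (-213 + V)*(-156 + h))
Z = -9911/2 (Z = (33228 - 213*209 - 156*(-161) - 161*209)/4 = (33228 - 44517 + 25116 - 33649)/4 = (¼)*(-19822) = -9911/2 ≈ -4955.5)
40535/Z - 35028/12988 = 40535/(-9911/2) - 35028/12988 = 40535*(-2/9911) - 35028*1/12988 = -7370/901 - 8757/3247 = -1871791/172091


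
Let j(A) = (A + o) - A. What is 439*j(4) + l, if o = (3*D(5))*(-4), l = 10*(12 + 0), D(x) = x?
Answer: -26220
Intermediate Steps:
l = 120 (l = 10*12 = 120)
o = -60 (o = (3*5)*(-4) = 15*(-4) = -60)
j(A) = -60 (j(A) = (A - 60) - A = (-60 + A) - A = -60)
439*j(4) + l = 439*(-60) + 120 = -26340 + 120 = -26220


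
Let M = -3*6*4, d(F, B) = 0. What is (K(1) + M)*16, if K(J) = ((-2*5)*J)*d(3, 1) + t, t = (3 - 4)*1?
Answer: -1168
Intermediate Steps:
t = -1 (t = -1*1 = -1)
M = -72 (M = -18*4 = -72)
K(J) = -1 (K(J) = ((-2*5)*J)*0 - 1 = -10*J*0 - 1 = 0 - 1 = -1)
(K(1) + M)*16 = (-1 - 72)*16 = -73*16 = -1168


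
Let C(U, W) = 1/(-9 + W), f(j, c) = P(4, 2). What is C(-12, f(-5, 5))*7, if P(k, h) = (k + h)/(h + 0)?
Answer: -7/6 ≈ -1.1667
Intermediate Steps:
P(k, h) = (h + k)/h
f(j, c) = 3 (f(j, c) = (2 + 4)/2 = (1/2)*6 = 3)
C(-12, f(-5, 5))*7 = 7/(-9 + 3) = 7/(-6) = -1/6*7 = -7/6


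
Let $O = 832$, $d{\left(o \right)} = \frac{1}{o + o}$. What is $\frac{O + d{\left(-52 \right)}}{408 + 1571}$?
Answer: $\frac{86527}{205816} \approx 0.42041$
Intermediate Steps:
$d{\left(o \right)} = \frac{1}{2 o}$
$\frac{O + d{\left(-52 \right)}}{408 + 1571} = \frac{832 + \frac{1}{2 \left(-52\right)}}{408 + 1571} = \frac{832 + \frac{1}{2} \left(- \frac{1}{52}\right)}{1979} = \left(832 - \frac{1}{104}\right) \frac{1}{1979} = \frac{86527}{104} \cdot \frac{1}{1979} = \frac{86527}{205816}$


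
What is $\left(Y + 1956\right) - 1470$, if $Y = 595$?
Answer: $1081$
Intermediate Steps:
$\left(Y + 1956\right) - 1470 = \left(595 + 1956\right) - 1470 = 2551 - 1470 = 1081$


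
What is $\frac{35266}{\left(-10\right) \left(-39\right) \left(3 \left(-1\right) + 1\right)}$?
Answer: $- \frac{17633}{390} \approx -45.213$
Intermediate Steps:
$\frac{35266}{\left(-10\right) \left(-39\right) \left(3 \left(-1\right) + 1\right)} = \frac{35266}{390 \left(-3 + 1\right)} = \frac{35266}{390 \left(-2\right)} = \frac{35266}{-780} = 35266 \left(- \frac{1}{780}\right) = - \frac{17633}{390}$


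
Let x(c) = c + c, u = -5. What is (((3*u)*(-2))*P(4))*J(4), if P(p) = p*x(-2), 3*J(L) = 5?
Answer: -800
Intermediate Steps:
x(c) = 2*c
J(L) = 5/3 (J(L) = (⅓)*5 = 5/3)
P(p) = -4*p (P(p) = p*(2*(-2)) = p*(-4) = -4*p)
(((3*u)*(-2))*P(4))*J(4) = (((3*(-5))*(-2))*(-4*4))*(5/3) = (-15*(-2)*(-16))*(5/3) = (30*(-16))*(5/3) = -480*5/3 = -800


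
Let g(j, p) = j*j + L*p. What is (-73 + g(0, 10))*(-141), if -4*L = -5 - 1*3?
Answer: 7473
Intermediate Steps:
L = 2 (L = -(-5 - 1*3)/4 = -(-5 - 3)/4 = -1/4*(-8) = 2)
g(j, p) = j**2 + 2*p (g(j, p) = j*j + 2*p = j**2 + 2*p)
(-73 + g(0, 10))*(-141) = (-73 + (0**2 + 2*10))*(-141) = (-73 + (0 + 20))*(-141) = (-73 + 20)*(-141) = -53*(-141) = 7473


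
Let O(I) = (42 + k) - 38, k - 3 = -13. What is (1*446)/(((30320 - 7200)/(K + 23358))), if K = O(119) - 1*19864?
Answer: 97228/1445 ≈ 67.286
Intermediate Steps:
k = -10 (k = 3 - 13 = -10)
O(I) = -6 (O(I) = (42 - 10) - 38 = 32 - 38 = -6)
K = -19870 (K = -6 - 1*19864 = -6 - 19864 = -19870)
(1*446)/(((30320 - 7200)/(K + 23358))) = (1*446)/(((30320 - 7200)/(-19870 + 23358))) = 446/((23120/3488)) = 446/((23120*(1/3488))) = 446/(1445/218) = 446*(218/1445) = 97228/1445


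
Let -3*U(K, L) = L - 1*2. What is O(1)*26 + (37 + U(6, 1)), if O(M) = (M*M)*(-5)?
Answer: -278/3 ≈ -92.667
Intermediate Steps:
U(K, L) = ⅔ - L/3 (U(K, L) = -(L - 1*2)/3 = -(L - 2)/3 = -(-2 + L)/3 = ⅔ - L/3)
O(M) = -5*M² (O(M) = M²*(-5) = -5*M²)
O(1)*26 + (37 + U(6, 1)) = -5*1²*26 + (37 + (⅔ - ⅓*1)) = -5*1*26 + (37 + (⅔ - ⅓)) = -5*26 + (37 + ⅓) = -130 + 112/3 = -278/3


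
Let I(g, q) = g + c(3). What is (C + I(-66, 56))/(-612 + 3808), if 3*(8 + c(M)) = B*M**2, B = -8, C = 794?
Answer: 174/799 ≈ 0.21777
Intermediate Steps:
c(M) = -8 - 8*M**2/3 (c(M) = -8 + (-8*M**2)/3 = -8 - 8*M**2/3)
I(g, q) = -32 + g (I(g, q) = g + (-8 - 8/3*3**2) = g + (-8 - 8/3*9) = g + (-8 - 24) = g - 32 = -32 + g)
(C + I(-66, 56))/(-612 + 3808) = (794 + (-32 - 66))/(-612 + 3808) = (794 - 98)/3196 = 696*(1/3196) = 174/799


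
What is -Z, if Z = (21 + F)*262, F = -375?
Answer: 92748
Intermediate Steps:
Z = -92748 (Z = (21 - 375)*262 = -354*262 = -92748)
-Z = -1*(-92748) = 92748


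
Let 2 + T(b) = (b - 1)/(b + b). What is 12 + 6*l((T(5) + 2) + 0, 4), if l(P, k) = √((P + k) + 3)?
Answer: 12 + 6*√185/5 ≈ 28.322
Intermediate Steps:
T(b) = -2 + (-1 + b)/(2*b) (T(b) = -2 + (b - 1)/(b + b) = -2 + (-1 + b)/((2*b)) = -2 + (-1 + b)*(1/(2*b)) = -2 + (-1 + b)/(2*b))
l(P, k) = √(3 + P + k)
12 + 6*l((T(5) + 2) + 0, 4) = 12 + 6*√(3 + (((½)*(-1 - 3*5)/5 + 2) + 0) + 4) = 12 + 6*√(3 + (((½)*(⅕)*(-1 - 15) + 2) + 0) + 4) = 12 + 6*√(3 + (((½)*(⅕)*(-16) + 2) + 0) + 4) = 12 + 6*√(3 + ((-8/5 + 2) + 0) + 4) = 12 + 6*√(3 + (⅖ + 0) + 4) = 12 + 6*√(3 + ⅖ + 4) = 12 + 6*√(37/5) = 12 + 6*(√185/5) = 12 + 6*√185/5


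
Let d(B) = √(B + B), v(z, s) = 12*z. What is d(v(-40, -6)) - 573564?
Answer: -573564 + 8*I*√15 ≈ -5.7356e+5 + 30.984*I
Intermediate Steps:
d(B) = √2*√B (d(B) = √(2*B) = √2*√B)
d(v(-40, -6)) - 573564 = √2*√(12*(-40)) - 573564 = √2*√(-480) - 573564 = √2*(4*I*√30) - 573564 = 8*I*√15 - 573564 = -573564 + 8*I*√15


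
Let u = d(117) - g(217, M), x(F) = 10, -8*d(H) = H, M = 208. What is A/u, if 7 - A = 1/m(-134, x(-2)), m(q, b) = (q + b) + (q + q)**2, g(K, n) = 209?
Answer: -1003798/32067825 ≈ -0.031302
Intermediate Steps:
d(H) = -H/8
m(q, b) = b + q + 4*q**2 (m(q, b) = (b + q) + (2*q)**2 = (b + q) + 4*q**2 = b + q + 4*q**2)
A = 501899/71700 (A = 7 - 1/(10 - 134 + 4*(-134)**2) = 7 - 1/(10 - 134 + 4*17956) = 7 - 1/(10 - 134 + 71824) = 7 - 1/71700 = 501899/71700 ≈ 7.0000)
u = -1789/8 (u = -1/8*117 - 1*209 = -117/8 - 209 = -1789/8 ≈ -223.63)
A/u = 501899/(71700*(-1789/8)) = (501899/71700)*(-8/1789) = -1003798/32067825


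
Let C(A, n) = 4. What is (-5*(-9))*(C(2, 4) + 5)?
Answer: 405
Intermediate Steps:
(-5*(-9))*(C(2, 4) + 5) = (-5*(-9))*(4 + 5) = 45*9 = 405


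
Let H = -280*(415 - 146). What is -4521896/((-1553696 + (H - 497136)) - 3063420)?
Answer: 1130474/1297393 ≈ 0.87134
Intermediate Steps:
H = -75320 (H = -280*269 = -75320)
-4521896/((-1553696 + (H - 497136)) - 3063420) = -4521896/((-1553696 + (-75320 - 497136)) - 3063420) = -4521896/((-1553696 - 572456) - 3063420) = -4521896/(-2126152 - 3063420) = -4521896/(-5189572) = -4521896*(-1/5189572) = 1130474/1297393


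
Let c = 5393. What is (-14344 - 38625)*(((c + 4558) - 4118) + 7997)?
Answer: -732561270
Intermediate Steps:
(-14344 - 38625)*(((c + 4558) - 4118) + 7997) = (-14344 - 38625)*(((5393 + 4558) - 4118) + 7997) = -52969*((9951 - 4118) + 7997) = -52969*(5833 + 7997) = -52969*13830 = -732561270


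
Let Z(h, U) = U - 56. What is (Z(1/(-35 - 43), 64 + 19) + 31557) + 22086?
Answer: 53670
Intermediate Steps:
Z(h, U) = -56 + U
(Z(1/(-35 - 43), 64 + 19) + 31557) + 22086 = ((-56 + (64 + 19)) + 31557) + 22086 = ((-56 + 83) + 31557) + 22086 = (27 + 31557) + 22086 = 31584 + 22086 = 53670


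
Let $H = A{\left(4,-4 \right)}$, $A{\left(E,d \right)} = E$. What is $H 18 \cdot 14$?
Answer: $1008$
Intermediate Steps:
$H = 4$
$H 18 \cdot 14 = 4 \cdot 18 \cdot 14 = 72 \cdot 14 = 1008$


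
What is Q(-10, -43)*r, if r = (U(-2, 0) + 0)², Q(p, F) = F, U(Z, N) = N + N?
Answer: 0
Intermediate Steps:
U(Z, N) = 2*N
r = 0 (r = (2*0 + 0)² = (0 + 0)² = 0² = 0)
Q(-10, -43)*r = -43*0 = 0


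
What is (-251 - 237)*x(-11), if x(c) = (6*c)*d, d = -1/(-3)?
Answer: 10736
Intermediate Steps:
d = ⅓ (d = -1*(-⅓) = ⅓ ≈ 0.33333)
x(c) = 2*c (x(c) = (6*c)*(⅓) = 2*c)
(-251 - 237)*x(-11) = (-251 - 237)*(2*(-11)) = -488*(-22) = 10736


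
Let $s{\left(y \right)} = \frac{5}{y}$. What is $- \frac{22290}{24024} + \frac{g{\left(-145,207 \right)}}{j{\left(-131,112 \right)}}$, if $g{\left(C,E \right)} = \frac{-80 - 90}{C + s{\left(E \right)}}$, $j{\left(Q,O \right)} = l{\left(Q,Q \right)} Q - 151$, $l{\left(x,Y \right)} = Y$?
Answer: $- \frac{214994957}{231737220} \approx -0.92775$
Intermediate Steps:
$j{\left(Q,O \right)} = -151 + Q^{2}$ ($j{\left(Q,O \right)} = Q Q - 151 = Q^{2} - 151 = -151 + Q^{2}$)
$g{\left(C,E \right)} = - \frac{170}{C + \frac{5}{E}}$ ($g{\left(C,E \right)} = \frac{-80 - 90}{C + \frac{5}{E}} = - \frac{170}{C + \frac{5}{E}}$)
$- \frac{22290}{24024} + \frac{g{\left(-145,207 \right)}}{j{\left(-131,112 \right)}} = - \frac{22290}{24024} + \frac{\left(-170\right) 207 \frac{1}{5 - 30015}}{-151 + \left(-131\right)^{2}} = \left(-22290\right) \frac{1}{24024} + \frac{\left(-170\right) 207 \frac{1}{5 - 30015}}{-151 + 17161} = - \frac{3715}{4004} + \frac{\left(-170\right) 207 \frac{1}{-30010}}{17010} = - \frac{3715}{4004} + \left(-170\right) 207 \left(- \frac{1}{30010}\right) \frac{1}{17010} = - \frac{3715}{4004} + \frac{3519}{3001} \cdot \frac{1}{17010} = - \frac{3715}{4004} + \frac{391}{5671890} = - \frac{214994957}{231737220}$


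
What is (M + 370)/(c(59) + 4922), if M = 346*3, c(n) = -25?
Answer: 1408/4897 ≈ 0.28752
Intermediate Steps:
M = 1038
(M + 370)/(c(59) + 4922) = (1038 + 370)/(-25 + 4922) = 1408/4897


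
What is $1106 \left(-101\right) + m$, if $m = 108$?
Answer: $-111598$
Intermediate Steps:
$1106 \left(-101\right) + m = 1106 \left(-101\right) + 108 = -111706 + 108 = -111598$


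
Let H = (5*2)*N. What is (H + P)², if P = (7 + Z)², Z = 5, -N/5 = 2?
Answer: 1936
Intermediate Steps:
N = -10 (N = -5*2 = -10)
P = 144 (P = (7 + 5)² = 12² = 144)
H = -100 (H = (5*2)*(-10) = 10*(-10) = -100)
(H + P)² = (-100 + 144)² = 44² = 1936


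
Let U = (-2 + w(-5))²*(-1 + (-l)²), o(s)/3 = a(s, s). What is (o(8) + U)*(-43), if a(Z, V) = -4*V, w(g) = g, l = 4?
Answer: -27477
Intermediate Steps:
o(s) = -12*s (o(s) = 3*(-4*s) = -12*s)
U = 735 (U = (-2 - 5)²*(-1 + (-1*4)²) = (-7)²*(-1 + (-4)²) = 49*(-1 + 16) = 49*15 = 735)
(o(8) + U)*(-43) = (-12*8 + 735)*(-43) = (-96 + 735)*(-43) = 639*(-43) = -27477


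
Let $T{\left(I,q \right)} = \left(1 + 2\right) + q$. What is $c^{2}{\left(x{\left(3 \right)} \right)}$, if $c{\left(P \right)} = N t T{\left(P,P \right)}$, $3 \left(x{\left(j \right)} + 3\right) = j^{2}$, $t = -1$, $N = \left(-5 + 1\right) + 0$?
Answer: $144$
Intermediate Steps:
$T{\left(I,q \right)} = 3 + q$
$N = -4$ ($N = -4 + 0 = -4$)
$x{\left(j \right)} = -3 + \frac{j^{2}}{3}$
$c{\left(P \right)} = 12 + 4 P$ ($c{\left(P \right)} = \left(-4\right) \left(-1\right) \left(3 + P\right) = 4 \left(3 + P\right) = 12 + 4 P$)
$c^{2}{\left(x{\left(3 \right)} \right)} = \left(12 + 4 \left(-3 + \frac{3^{2}}{3}\right)\right)^{2} = \left(12 + 4 \left(-3 + \frac{1}{3} \cdot 9\right)\right)^{2} = \left(12 + 4 \left(-3 + 3\right)\right)^{2} = \left(12 + 4 \cdot 0\right)^{2} = \left(12 + 0\right)^{2} = 12^{2} = 144$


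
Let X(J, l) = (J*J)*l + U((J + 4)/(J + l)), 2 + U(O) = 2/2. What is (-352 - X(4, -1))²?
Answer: 112225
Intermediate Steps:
U(O) = -1 (U(O) = -2 + 2/2 = -2 + 2*(½) = -2 + 1 = -1)
X(J, l) = -1 + l*J² (X(J, l) = (J*J)*l - 1 = J²*l - 1 = l*J² - 1 = -1 + l*J²)
(-352 - X(4, -1))² = (-352 - (-1 - 1*4²))² = (-352 - (-1 - 1*16))² = (-352 - (-1 - 16))² = (-352 - 1*(-17))² = (-352 + 17)² = (-335)² = 112225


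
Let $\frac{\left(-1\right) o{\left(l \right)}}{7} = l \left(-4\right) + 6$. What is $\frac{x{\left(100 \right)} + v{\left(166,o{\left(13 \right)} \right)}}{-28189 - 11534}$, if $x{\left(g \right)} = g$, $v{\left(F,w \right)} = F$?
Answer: $- \frac{266}{39723} \approx -0.0066964$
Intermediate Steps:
$o{\left(l \right)} = -42 + 28 l$ ($o{\left(l \right)} = - 7 \left(l \left(-4\right) + 6\right) = - 7 \left(- 4 l + 6\right) = - 7 \left(6 - 4 l\right) = -42 + 28 l$)
$\frac{x{\left(100 \right)} + v{\left(166,o{\left(13 \right)} \right)}}{-28189 - 11534} = \frac{100 + 166}{-28189 - 11534} = \frac{266}{-39723} = 266 \left(- \frac{1}{39723}\right) = - \frac{266}{39723}$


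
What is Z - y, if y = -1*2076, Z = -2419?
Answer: -343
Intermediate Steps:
y = -2076
Z - y = -2419 - 1*(-2076) = -2419 + 2076 = -343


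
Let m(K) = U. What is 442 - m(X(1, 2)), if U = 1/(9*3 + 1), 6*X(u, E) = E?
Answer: 12375/28 ≈ 441.96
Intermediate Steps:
X(u, E) = E/6
U = 1/28 (U = 1/(27 + 1) = 1/28 ≈ 0.035714)
m(K) = 1/28
442 - m(X(1, 2)) = 442 - 1*1/28 = 442 - 1/28 = 12375/28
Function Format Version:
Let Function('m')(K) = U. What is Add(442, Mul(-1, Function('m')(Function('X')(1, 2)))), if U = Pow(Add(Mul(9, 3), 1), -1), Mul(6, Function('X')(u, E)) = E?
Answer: Rational(12375, 28) ≈ 441.96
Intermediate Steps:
Function('X')(u, E) = Mul(Rational(1, 6), E)
U = Rational(1, 28) (U = Pow(Add(27, 1), -1) = Pow(28, -1) = Rational(1, 28) ≈ 0.035714)
Function('m')(K) = Rational(1, 28)
Add(442, Mul(-1, Function('m')(Function('X')(1, 2)))) = Add(442, Mul(-1, Rational(1, 28))) = Add(442, Rational(-1, 28)) = Rational(12375, 28)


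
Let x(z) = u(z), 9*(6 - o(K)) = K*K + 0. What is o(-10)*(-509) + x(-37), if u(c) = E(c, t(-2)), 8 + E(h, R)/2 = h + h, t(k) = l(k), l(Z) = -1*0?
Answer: 21938/9 ≈ 2437.6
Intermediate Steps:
l(Z) = 0
t(k) = 0
o(K) = 6 - K²/9 (o(K) = 6 - (K*K + 0)/9 = 6 - (K² + 0)/9 = 6 - K²/9)
E(h, R) = -16 + 4*h (E(h, R) = -16 + 2*(h + h) = -16 + 2*(2*h) = -16 + 4*h)
u(c) = -16 + 4*c
x(z) = -16 + 4*z
o(-10)*(-509) + x(-37) = (6 - ⅑*(-10)²)*(-509) + (-16 + 4*(-37)) = (6 - ⅑*100)*(-509) + (-16 - 148) = (6 - 100/9)*(-509) - 164 = -46/9*(-509) - 164 = 23414/9 - 164 = 21938/9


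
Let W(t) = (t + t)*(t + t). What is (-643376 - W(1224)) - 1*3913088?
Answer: -10549168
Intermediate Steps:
W(t) = 4*t² (W(t) = (2*t)*(2*t) = 4*t²)
(-643376 - W(1224)) - 1*3913088 = (-643376 - 4*1224²) - 1*3913088 = (-643376 - 4*1498176) - 3913088 = (-643376 - 1*5992704) - 3913088 = (-643376 - 5992704) - 3913088 = -6636080 - 3913088 = -10549168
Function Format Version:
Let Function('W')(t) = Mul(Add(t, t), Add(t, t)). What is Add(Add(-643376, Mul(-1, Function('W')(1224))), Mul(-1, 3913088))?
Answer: -10549168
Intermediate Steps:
Function('W')(t) = Mul(4, Pow(t, 2)) (Function('W')(t) = Mul(Mul(2, t), Mul(2, t)) = Mul(4, Pow(t, 2)))
Add(Add(-643376, Mul(-1, Function('W')(1224))), Mul(-1, 3913088)) = Add(Add(-643376, Mul(-1, Mul(4, Pow(1224, 2)))), Mul(-1, 3913088)) = Add(Add(-643376, Mul(-1, Mul(4, 1498176))), -3913088) = Add(Add(-643376, Mul(-1, 5992704)), -3913088) = Add(Add(-643376, -5992704), -3913088) = Add(-6636080, -3913088) = -10549168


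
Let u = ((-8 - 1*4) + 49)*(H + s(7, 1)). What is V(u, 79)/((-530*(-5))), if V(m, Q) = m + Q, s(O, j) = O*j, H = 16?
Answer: 93/265 ≈ 0.35094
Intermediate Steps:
u = 851 (u = ((-8 - 1*4) + 49)*(16 + 7*1) = ((-8 - 4) + 49)*(16 + 7) = (-12 + 49)*23 = 37*23 = 851)
V(m, Q) = Q + m
V(u, 79)/((-530*(-5))) = (79 + 851)/((-530*(-5))) = 930/2650 = 930*(1/2650) = 93/265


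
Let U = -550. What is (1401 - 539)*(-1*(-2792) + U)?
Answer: 1932604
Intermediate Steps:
(1401 - 539)*(-1*(-2792) + U) = (1401 - 539)*(-1*(-2792) - 550) = 862*(2792 - 550) = 862*2242 = 1932604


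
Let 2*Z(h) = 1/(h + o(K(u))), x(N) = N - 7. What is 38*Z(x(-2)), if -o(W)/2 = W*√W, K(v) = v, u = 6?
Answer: 19/87 - 76*√6/261 ≈ -0.49487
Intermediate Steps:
x(N) = -7 + N
o(W) = -2*W^(3/2) (o(W) = -2*W*√W = -2*W^(3/2))
Z(h) = 1/(2*(h - 12*√6))
38*Z(x(-2)) = 38*(1/(2*((-7 - 2) - 12*√6))) = 38*(1/(2*(-9 - 12*√6))) = 19/(-9 - 12*√6)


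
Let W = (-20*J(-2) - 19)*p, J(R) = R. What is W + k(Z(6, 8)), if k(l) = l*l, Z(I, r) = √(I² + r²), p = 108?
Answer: 2368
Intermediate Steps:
k(l) = l²
W = 2268 (W = (-20*(-2) - 19)*108 = (40 - 19)*108 = 21*108 = 2268)
W + k(Z(6, 8)) = 2268 + (√(6² + 8²))² = 2268 + (√(36 + 64))² = 2268 + (√100)² = 2268 + 10² = 2268 + 100 = 2368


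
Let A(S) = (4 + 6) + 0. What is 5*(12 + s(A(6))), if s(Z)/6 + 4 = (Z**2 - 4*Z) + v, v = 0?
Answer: 1740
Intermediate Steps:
A(S) = 10 (A(S) = 10 + 0 = 10)
s(Z) = -24 - 24*Z + 6*Z**2 (s(Z) = -24 + 6*((Z**2 - 4*Z) + 0) = -24 + 6*(Z**2 - 4*Z) = -24 + (-24*Z + 6*Z**2) = -24 - 24*Z + 6*Z**2)
5*(12 + s(A(6))) = 5*(12 + (-24 - 24*10 + 6*10**2)) = 5*(12 + (-24 - 240 + 6*100)) = 5*(12 + (-24 - 240 + 600)) = 5*(12 + 336) = 5*348 = 1740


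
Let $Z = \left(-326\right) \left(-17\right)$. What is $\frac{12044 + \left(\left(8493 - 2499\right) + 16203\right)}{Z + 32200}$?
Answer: $\frac{34241}{37742} \approx 0.90724$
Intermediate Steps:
$Z = 5542$
$\frac{12044 + \left(\left(8493 - 2499\right) + 16203\right)}{Z + 32200} = \frac{12044 + \left(\left(8493 - 2499\right) + 16203\right)}{5542 + 32200} = \frac{12044 + \left(5994 + 16203\right)}{37742} = \left(12044 + 22197\right) \frac{1}{37742} = 34241 \cdot \frac{1}{37742} = \frac{34241}{37742}$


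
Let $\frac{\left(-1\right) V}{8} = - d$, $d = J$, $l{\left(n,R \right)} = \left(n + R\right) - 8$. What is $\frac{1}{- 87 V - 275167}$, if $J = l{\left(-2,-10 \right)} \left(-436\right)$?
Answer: $- \frac{1}{6344287} \approx -1.5762 \cdot 10^{-7}$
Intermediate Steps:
$l{\left(n,R \right)} = -8 + R + n$ ($l{\left(n,R \right)} = \left(R + n\right) - 8 = -8 + R + n$)
$J = 8720$ ($J = \left(-8 - 10 - 2\right) \left(-436\right) = \left(-20\right) \left(-436\right) = 8720$)
$d = 8720$
$V = 69760$ ($V = - 8 \left(\left(-1\right) 8720\right) = \left(-8\right) \left(-8720\right) = 69760$)
$\frac{1}{- 87 V - 275167} = \frac{1}{\left(-87\right) 69760 - 275167} = \frac{1}{-6069120 - 275167} = \frac{1}{-6344287} = - \frac{1}{6344287}$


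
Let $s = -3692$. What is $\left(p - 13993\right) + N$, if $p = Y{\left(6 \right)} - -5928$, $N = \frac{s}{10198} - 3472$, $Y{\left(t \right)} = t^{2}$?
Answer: $- \frac{58645445}{5099} \approx -11501.0$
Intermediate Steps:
$N = - \frac{17705574}{5099}$ ($N = - \frac{3692}{10198} - 3472 = \left(-3692\right) \frac{1}{10198} - 3472 = - \frac{1846}{5099} - 3472 = - \frac{17705574}{5099} \approx -3472.4$)
$p = 5964$ ($p = 6^{2} - -5928 = 36 + 5928 = 5964$)
$\left(p - 13993\right) + N = \left(5964 - 13993\right) - \frac{17705574}{5099} = -8029 - \frac{17705574}{5099} = - \frac{58645445}{5099}$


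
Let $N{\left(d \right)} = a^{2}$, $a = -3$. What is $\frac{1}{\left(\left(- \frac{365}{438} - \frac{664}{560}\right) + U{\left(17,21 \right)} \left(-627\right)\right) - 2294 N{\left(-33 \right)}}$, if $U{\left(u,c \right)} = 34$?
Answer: $- \frac{105}{4406432} \approx -2.3829 \cdot 10^{-5}$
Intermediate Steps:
$N{\left(d \right)} = 9$ ($N{\left(d \right)} = \left(-3\right)^{2} = 9$)
$\frac{1}{\left(\left(- \frac{365}{438} - \frac{664}{560}\right) + U{\left(17,21 \right)} \left(-627\right)\right) - 2294 N{\left(-33 \right)}} = \frac{1}{\left(\left(- \frac{365}{438} - \frac{664}{560}\right) + 34 \left(-627\right)\right) - 20646} = \frac{1}{\left(\left(\left(-365\right) \frac{1}{438} - \frac{83}{70}\right) - 21318\right) - 20646} = \frac{1}{\left(\left(- \frac{5}{6} - \frac{83}{70}\right) - 21318\right) - 20646} = \frac{1}{\left(- \frac{212}{105} - 21318\right) - 20646} = \frac{1}{- \frac{2238602}{105} - 20646} = \frac{1}{- \frac{4406432}{105}} = - \frac{105}{4406432}$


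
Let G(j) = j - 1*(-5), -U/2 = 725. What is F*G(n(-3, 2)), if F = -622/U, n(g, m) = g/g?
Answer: 1866/725 ≈ 2.5738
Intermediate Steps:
n(g, m) = 1
U = -1450 (U = -2*725 = -1450)
G(j) = 5 + j (G(j) = j + 5 = 5 + j)
F = 311/725 (F = -622/(-1450) = -622*(-1/1450) = 311/725 ≈ 0.42897)
F*G(n(-3, 2)) = 311*(5 + 1)/725 = (311/725)*6 = 1866/725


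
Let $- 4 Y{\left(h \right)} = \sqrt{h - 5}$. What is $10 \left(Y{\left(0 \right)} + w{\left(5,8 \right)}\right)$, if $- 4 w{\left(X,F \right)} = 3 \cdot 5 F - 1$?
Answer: $- \frac{595}{2} - \frac{5 i \sqrt{5}}{2} \approx -297.5 - 5.5902 i$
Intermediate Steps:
$w{\left(X,F \right)} = \frac{1}{4} - \frac{15 F}{4}$ ($w{\left(X,F \right)} = - \frac{3 \cdot 5 F - 1}{4} = - \frac{15 F - 1}{4} = - \frac{-1 + 15 F}{4} = \frac{1}{4} - \frac{15 F}{4}$)
$Y{\left(h \right)} = - \frac{\sqrt{-5 + h}}{4}$ ($Y{\left(h \right)} = - \frac{\sqrt{h - 5}}{4} = - \frac{\sqrt{-5 + h}}{4}$)
$10 \left(Y{\left(0 \right)} + w{\left(5,8 \right)}\right) = 10 \left(- \frac{\sqrt{-5 + 0}}{4} + \left(\frac{1}{4} - 30\right)\right) = 10 \left(- \frac{\sqrt{-5}}{4} + \left(\frac{1}{4} - 30\right)\right) = 10 \left(- \frac{i \sqrt{5}}{4} - \frac{119}{4}\right) = 10 \left(- \frac{119}{4} - \frac{i \sqrt{5}}{4}\right) = - \frac{595}{2} - \frac{5 i \sqrt{5}}{2}$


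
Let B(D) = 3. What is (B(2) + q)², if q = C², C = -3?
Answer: 144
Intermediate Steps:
q = 9 (q = (-3)² = 9)
(B(2) + q)² = (3 + 9)² = 12² = 144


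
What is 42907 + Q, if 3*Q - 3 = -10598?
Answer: 118126/3 ≈ 39375.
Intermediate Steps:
Q = -10595/3 (Q = 1 + (⅓)*(-10598) = 1 - 10598/3 = -10595/3 ≈ -3531.7)
42907 + Q = 42907 - 10595/3 = 118126/3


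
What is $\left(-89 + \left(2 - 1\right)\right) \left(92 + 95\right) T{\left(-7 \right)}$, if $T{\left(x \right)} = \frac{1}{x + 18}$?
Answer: $-1496$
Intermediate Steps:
$T{\left(x \right)} = \frac{1}{18 + x}$
$\left(-89 + \left(2 - 1\right)\right) \left(92 + 95\right) T{\left(-7 \right)} = \frac{\left(-89 + \left(2 - 1\right)\right) \left(92 + 95\right)}{18 - 7} = \frac{\left(-89 + 1\right) 187}{11} = \left(-88\right) 187 \cdot \frac{1}{11} = \left(-16456\right) \frac{1}{11} = -1496$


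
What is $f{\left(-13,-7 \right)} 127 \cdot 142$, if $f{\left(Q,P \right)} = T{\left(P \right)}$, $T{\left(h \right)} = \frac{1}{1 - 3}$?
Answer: $-9017$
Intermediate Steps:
$T{\left(h \right)} = - \frac{1}{2}$ ($T{\left(h \right)} = \frac{1}{-2} = - \frac{1}{2}$)
$f{\left(Q,P \right)} = - \frac{1}{2}$
$f{\left(-13,-7 \right)} 127 \cdot 142 = \left(- \frac{1}{2}\right) 127 \cdot 142 = \left(- \frac{127}{2}\right) 142 = -9017$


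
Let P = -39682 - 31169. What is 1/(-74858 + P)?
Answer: -1/145709 ≈ -6.8630e-6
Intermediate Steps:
P = -70851
1/(-74858 + P) = 1/(-74858 - 70851) = 1/(-145709) = -1/145709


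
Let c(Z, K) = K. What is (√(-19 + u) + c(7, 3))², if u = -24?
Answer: (3 + I*√43)² ≈ -34.0 + 39.345*I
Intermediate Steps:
(√(-19 + u) + c(7, 3))² = (√(-19 - 24) + 3)² = (√(-43) + 3)² = (I*√43 + 3)² = (3 + I*√43)²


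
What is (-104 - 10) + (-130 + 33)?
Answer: -211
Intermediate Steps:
(-104 - 10) + (-130 + 33) = -114 - 97 = -211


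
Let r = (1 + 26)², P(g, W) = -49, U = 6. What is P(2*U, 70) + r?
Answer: 680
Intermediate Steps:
r = 729 (r = 27² = 729)
P(2*U, 70) + r = -49 + 729 = 680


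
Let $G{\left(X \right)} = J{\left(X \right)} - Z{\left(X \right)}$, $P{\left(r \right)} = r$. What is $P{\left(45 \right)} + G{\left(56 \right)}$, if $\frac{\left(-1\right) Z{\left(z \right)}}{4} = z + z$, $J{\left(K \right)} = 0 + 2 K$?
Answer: $605$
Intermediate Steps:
$J{\left(K \right)} = 2 K$
$Z{\left(z \right)} = - 8 z$ ($Z{\left(z \right)} = - 4 \left(z + z\right) = - 4 \cdot 2 z = - 8 z$)
$G{\left(X \right)} = 10 X$ ($G{\left(X \right)} = 2 X - - 8 X = 2 X + 8 X = 10 X$)
$P{\left(45 \right)} + G{\left(56 \right)} = 45 + 10 \cdot 56 = 45 + 560 = 605$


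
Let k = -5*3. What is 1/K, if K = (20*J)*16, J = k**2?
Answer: 1/72000 ≈ 1.3889e-5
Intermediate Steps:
k = -15
J = 225 (J = (-15)**2 = 225)
K = 72000 (K = (20*225)*16 = 4500*16 = 72000)
1/K = 1/72000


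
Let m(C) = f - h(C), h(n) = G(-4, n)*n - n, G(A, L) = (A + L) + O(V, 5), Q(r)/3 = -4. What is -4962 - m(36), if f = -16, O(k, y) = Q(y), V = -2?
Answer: -4262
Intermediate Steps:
Q(r) = -12 (Q(r) = 3*(-4) = -12)
O(k, y) = -12
G(A, L) = -12 + A + L (G(A, L) = (A + L) - 12 = -12 + A + L)
h(n) = -n + n*(-16 + n) (h(n) = (-12 - 4 + n)*n - n = (-16 + n)*n - n = n*(-16 + n) - n = -n + n*(-16 + n))
m(C) = -16 - C*(-17 + C)
-4962 - m(36) = -4962 - (-16 - 1*36*(-17 + 36)) = -4962 - (-16 - 1*36*19) = -4962 - (-16 - 684) = -4962 - 1*(-700) = -4962 + 700 = -4262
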